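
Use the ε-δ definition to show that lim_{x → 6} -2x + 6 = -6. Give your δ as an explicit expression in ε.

δ = ε/2

Suppose ε > 0. We need δ > 0 so that 0 < |x − 6| < δ implies |(-2x + 6) + 6| < ε.
Since (-2x + 6) + 6 = -2(x − 6), we have |(-2x + 6) + 6| = 2|x − 6|.
So 2|x − 6| < ε exactly when |x − 6| < ε/2.
Choosing δ = ε/2 gives |(-2x + 6) + 6| = 2|x − 6| < ε whenever |x − 6| < δ.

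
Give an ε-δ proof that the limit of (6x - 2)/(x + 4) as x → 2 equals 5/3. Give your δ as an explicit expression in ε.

Fix ε > 0. We want δ > 0 with 0 < |x − 2| < δ ⇒ |(6x - 2)/(x + 4) − (5/3)| < ε.
Combining over a common denominator, (6x - 2)/(x + 4) − (5/3) = [(6x - 2)·6 − 10·(x + 4)] / [6·(x + 4)] = 26(x − 2) / (6(x + 4)).
So |(6x - 2)/(x + 4) − (5/3)| = 26|x − 2| / (6·|x + 4|).
Restrict δ ≤ 3. Then |x − 2| < 3 gives |x + 4| = |(x − 2) + 6| ≥ 6 − 3 = 3.
Hence |(6x - 2)/(x + 4) − (5/3)| < 26|x − 2|/(6·3) = (13/9)|x − 2|, which is < ε once |x − 2| < (9/13)ε.
Take δ = min(3, (9/13)ε). Then 0 < |x − 2| < δ forces both bounds, so |(6x - 2)/(x + 4) − (5/3)| < ε.

δ = min(3, (9/13)ε)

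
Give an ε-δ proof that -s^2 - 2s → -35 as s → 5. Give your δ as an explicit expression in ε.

Let ε > 0. We want δ > 0 such that 0 < |s − 5| < δ implies |(-s^2 - 2s) + 35| < ε.
(-s^2 - 2s) + 35 = -s^2 - 2s + 35 = (s − 5)(-s - 7).
So |(-s^2 - 2s) + 35| = |s − 5|·|-s - 7|.
Assume first that |s − 5| < 2, so |s| < 7. Then |-s - 7| ≤ 7 + 7 = 14.
Hence |(-s^2 - 2s) + 35| ≤ 14|s − 5| < ε provided |s − 5| < ε/14.
Choosing δ = min(2, ε/14) ensures both conditions, hence |(-s^2 - 2s) + 35| < ε.

δ = min(2, ε/14)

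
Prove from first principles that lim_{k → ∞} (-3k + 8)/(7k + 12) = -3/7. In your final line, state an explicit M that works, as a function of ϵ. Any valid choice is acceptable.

Let ϵ > 0 be given. For k ≥ 1, |(-3k + 8)/(7k + 12) + 3/7| = |92|/(7(7k + 12)) = 92/(7(7k + 12)).
Since 7k + 12 ≥ 7k for k ≥ 1, this is ≤ 92/(7·7k) = (92/49)/k.
So |(-3k + 8)/(7k + 12) + 3/7| < ϵ whenever k > (92/49)/ϵ.
Take M = (92/49)/ϵ. If k > M then |(-3k + 8)/(7k + 12) + 3/7| ≤ (92/49)/k < ϵ.

M = (92/49)/ϵ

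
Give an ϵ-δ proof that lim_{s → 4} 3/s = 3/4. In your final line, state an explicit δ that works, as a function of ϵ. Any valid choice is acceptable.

Let ϵ > 0 be given. We seek δ > 0 such that 0 < |s − 4| < δ implies |3/s − (3/4)| < ϵ.
|3/s − (3/4)| = 3·|4 − s|/(4·|s|) = 3|s − 4|/(4|s|).
Require δ ≤ 2 so that |s| > 4 − 2 = 2, hence 4|s| > 8.
Then |3/s − (3/4)| < 3|s − 4|/8, which is < ϵ when |s − 4| < (8/3)ϵ.
Take δ = min(2, (8/3)ϵ). Then 0 < |s − 4| < δ gives both |s − 4| < 2 and |s − 4| < (8/3)ϵ, so |3/s − (3/4)| < ϵ.

δ = min(2, (8/3)ϵ)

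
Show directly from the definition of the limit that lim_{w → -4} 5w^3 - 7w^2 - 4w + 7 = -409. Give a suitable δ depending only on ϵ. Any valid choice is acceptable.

δ = min(1, ϵ/364)

Fix ϵ > 0. We want δ > 0 such that 0 < |w + 4| < δ implies |(5w^3 - 7w^2 - 4w + 7) + 409| < ϵ.
(5w^3 - 7w^2 - 4w + 7) + 409 = 5w^3 - 7w^2 - 4w + 416 = (w + 4)(5w^2 - 27w + 104).
So |(5w^3 - 7w^2 - 4w + 7) + 409| = |w + 4|·|5w^2 - 27w + 104|.
Require δ ≤ 1. Then |w + 4| < 1 gives |w| < 5, and by the triangle inequality |5w^2 - 27w + 104| ≤ 5·5^2 + 27·5 + 104 = 364.
Hence |(5w^3 - 7w^2 - 4w + 7) + 409| ≤ 364|w + 4| < ϵ provided |w + 4| < ϵ/364.
Choosing δ = min(1, ϵ/364) ensures both conditions, hence |(5w^3 - 7w^2 - 4w + 7) + 409| < ϵ.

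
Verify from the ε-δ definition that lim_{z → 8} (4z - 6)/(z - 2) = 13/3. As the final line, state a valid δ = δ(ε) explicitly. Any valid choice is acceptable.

Let ε > 0. We want δ > 0 with 0 < |z − 8| < δ ⇒ |(4z - 6)/(z - 2) − (13/3)| < ε.
Combining over a common denominator, (4z - 6)/(z - 2) − (13/3) = [(4z - 6)·6 − 26·(z - 2)] / [6·(z - 2)] = -2(z − 8) / (6(z - 2)).
So |(4z - 6)/(z - 2) − (13/3)| = 2|z − 8| / (6·|z − 2|).
Restrict δ ≤ 3. Then |z − 8| < 3 gives |z − 2| = |(z − 8) + 6| ≥ 6 − 3 = 3.
Hence |(4z - 6)/(z - 2) − (13/3)| < 2|z − 8|/(6·3) = (1/9)|z − 8|, which is < ε once |z − 8| < 9ε.
Take δ = min(3, 9ε). Then 0 < |z − 8| < δ forces both bounds, so |(4z - 6)/(z - 2) − (13/3)| < ε.

δ = min(3, 9ε)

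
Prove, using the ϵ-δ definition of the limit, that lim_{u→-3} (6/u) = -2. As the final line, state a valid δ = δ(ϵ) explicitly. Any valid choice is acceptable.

δ = min(3/2, (3/4)ϵ)

Suppose ϵ > 0. We seek δ > 0 such that 0 < |u + 3| < δ implies |6/u + 2| < ϵ.
|6/u + 2| = 6·|-3 − u|/(3·|u|) = 6|u + 3|/(3|u|).
Require δ ≤ 3/2 so that |u| > 3 − 3/2 = 3/2, hence 3|u| > 9/2.
Then |6/u + 2| < 6|u + 3|/(9/2), which is < ϵ when |u + 3| < (3/4)ϵ.
Take δ = min(3/2, (3/4)ϵ). Then 0 < |u + 3| < δ gives both |u + 3| < 3/2 and |u + 3| < (3/4)ϵ, so |6/u + 2| < ϵ.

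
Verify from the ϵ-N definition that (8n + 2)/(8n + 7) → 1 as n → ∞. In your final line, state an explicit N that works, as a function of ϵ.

N = (5/8)/ϵ

Fix ϵ > 0. For n ≥ 1, |(8n + 2)/(8n + 7) − 1| = |-40|/(8(8n + 7)) = 40/(8(8n + 7)).
Since 8n + 7 ≥ 8n for n ≥ 1, this is ≤ 40/(8·8n) = (5/8)/n.
So |(8n + 2)/(8n + 7) − 1| < ϵ whenever n > (5/8)/ϵ.
Take N = (5/8)/ϵ. If n > N then |(8n + 2)/(8n + 7) − 1| ≤ (5/8)/n < ϵ.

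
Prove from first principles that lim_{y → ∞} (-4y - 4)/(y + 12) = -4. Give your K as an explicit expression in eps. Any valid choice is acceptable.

K = 44/eps

Let eps > 0 be given. We seek K > 0 such that y > K implies |(-4y - 4)/(y + 12) + 4| < eps.
(-4y - 4)/(y + 12) + 4 = ((-4y - 4) − (-4)(y + 12)) / ((y + 12)) = 44/((y + 12)).
For y > 0 we have y + 12 > y, so |(-4y - 4)/(y + 12) + 4| = 44/((y + 12)) < 44/(y) = 44/y.
Thus |(-4y - 4)/(y + 12) + 4| < eps whenever y > 44/eps.
Take K = 44/eps. If y > K then |(-4y - 4)/(y + 12) + 4| < 44/y < eps.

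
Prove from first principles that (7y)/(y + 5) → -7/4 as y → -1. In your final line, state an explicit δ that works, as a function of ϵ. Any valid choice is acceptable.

Fix ϵ > 0. We want δ > 0 with 0 < |y + 1| < δ ⇒ |(7y)/(y + 5) + 7/4| < ϵ.
Combining over a common denominator, (7y)/(y + 5) + 7/4 = [(7y)·4 − (-7)·(y + 5)] / [4·(y + 5)] = 35(y + 1) / (4(y + 5)).
So |(7y)/(y + 5) + 7/4| = 35|y + 1| / (4·|y + 5|).
Require δ ≤ 2, so |y + 5| ≥ |4| − |y + 1| > 4 − 2 = 2.
Hence |(7y)/(y + 5) + 7/4| < 35|y + 1|/(4·2) = (35/8)|y + 1|, which is < ϵ once |y + 1| < (8/35)ϵ.
Take δ = min(2, (8/35)ϵ). Then 0 < |y + 1| < δ forces both bounds, so |(7y)/(y + 5) + 7/4| < ϵ.

δ = min(2, (8/35)ϵ)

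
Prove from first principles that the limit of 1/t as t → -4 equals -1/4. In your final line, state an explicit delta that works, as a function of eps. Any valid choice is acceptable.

Let eps > 0 be given. We seek delta > 0 such that 0 < |t + 4| < delta implies |1/t + 1/4| < eps.
|1/t + 1/4| = |-4 − t|/(4·|t|) = |t + 4|/(4|t|).
Require delta ≤ 2 so that |t| > 4 − 2 = 2, hence 4|t| > 8.
Then |1/t + 1/4| < |t + 4|/8, which is < eps when |t + 4| < 8eps.
Take delta = min(2, 8eps). Then 0 < |t + 4| < delta gives both |t + 4| < 2 and |t + 4| < 8eps, so |1/t + 1/4| < eps.

delta = min(2, 8eps)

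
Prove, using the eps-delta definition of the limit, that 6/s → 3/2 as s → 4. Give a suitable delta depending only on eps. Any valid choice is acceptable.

delta = min(2, (4/3)eps)

Suppose eps > 0. We seek delta > 0 such that 0 < |s − 4| < delta implies |6/s − (3/2)| < eps.
|6/s − (3/2)| = 6·|4 − s|/(4·|s|) = 6|s − 4|/(4|s|).
Require delta ≤ 2 so that |s| > 4 − 2 = 2, hence 4|s| > 8.
Then |6/s − (3/2)| < 6|s − 4|/8, which is < eps when |s − 4| < (4/3)eps.
Take delta = min(2, (4/3)eps). Then 0 < |s − 4| < delta gives both |s − 4| < 2 and |s − 4| < (4/3)eps, so |6/s − (3/2)| < eps.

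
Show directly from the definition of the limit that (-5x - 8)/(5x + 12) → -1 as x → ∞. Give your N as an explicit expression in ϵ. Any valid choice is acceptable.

N = (4/5)/ϵ

Fix ϵ > 0. We seek N > 0 such that x > N implies |(-5x - 8)/(5x + 12) + 1| < ϵ.
(-5x - 8)/(5x + 12) + 1 = (5(-5x - 8) − (-5)(5x + 12)) / (5(5x + 12)) = 20/(5(5x + 12)).
For x > 0 we have 5x + 12 > 5x, so |(-5x - 8)/(5x + 12) + 1| = 20/(5(5x + 12)) < 20/(5·5x) = (4/5)/x.
Thus |(-5x - 8)/(5x + 12) + 1| < ϵ whenever x > (4/5)/ϵ.
Take N = (4/5)/ϵ. If x > N then |(-5x - 8)/(5x + 12) + 1| < (4/5)/x < ϵ.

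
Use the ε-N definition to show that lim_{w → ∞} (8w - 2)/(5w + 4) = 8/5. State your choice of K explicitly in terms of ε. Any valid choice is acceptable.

Let ε > 0 be given. We seek K > 0 such that w > K implies |(8w - 2)/(5w + 4) − (8/5)| < ε.
(8w - 2)/(5w + 4) − (8/5) = (5(8w - 2) − 8(5w + 4)) / (5(5w + 4)) = -42/(5(5w + 4)).
For w > 0 we have 5w + 4 > 5w, so |(8w - 2)/(5w + 4) − (8/5)| = 42/(5(5w + 4)) < 42/(5·5w) = (42/25)/w.
Thus |(8w - 2)/(5w + 4) − (8/5)| < ε whenever w > (42/25)/ε.
Take K = (42/25)/ε. If w > K then |(8w - 2)/(5w + 4) − (8/5)| < (42/25)/w < ε.

K = (42/25)/ε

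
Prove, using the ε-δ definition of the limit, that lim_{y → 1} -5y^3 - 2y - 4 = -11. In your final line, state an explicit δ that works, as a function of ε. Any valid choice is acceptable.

δ = min(2, ε/67)

Fix ε > 0. We want δ > 0 such that 0 < |y − 1| < δ implies |(-5y^3 - 2y - 4) + 11| < ε.
(-5y^3 - 2y - 4) + 11 = -5y^3 - 2y + 7 = (y − 1)(-5y^2 - 5y - 7).
So |(-5y^3 - 2y - 4) + 11| = |y − 1|·|-5y^2 - 5y - 7|.
Assume first that |y − 1| < 2, so |y| < 3. Then |-5y^2 - 5y - 7| ≤ 5·3^2 + 5·3 + 7 = 67.
Hence |(-5y^3 - 2y - 4) + 11| ≤ 67|y − 1| < ε provided |y − 1| < ε/67.
Choosing δ = min(2, ε/67) ensures both conditions, hence |(-5y^3 - 2y - 4) + 11| < ε.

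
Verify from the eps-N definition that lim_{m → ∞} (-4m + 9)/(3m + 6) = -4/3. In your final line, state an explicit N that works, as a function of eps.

Let eps > 0. For m ≥ 1, |(-4m + 9)/(3m + 6) + 4/3| = |51|/(3(3m + 6)) = 51/(3(3m + 6)).
Since 3m + 6 ≥ 3m for m ≥ 1, this is ≤ 51/(3·3m) = (17/3)/m.
So |(-4m + 9)/(3m + 6) + 4/3| < eps whenever m > (17/3)/eps.
Take N = (17/3)/eps. If m > N then |(-4m + 9)/(3m + 6) + 4/3| ≤ (17/3)/m < eps.

N = (17/3)/eps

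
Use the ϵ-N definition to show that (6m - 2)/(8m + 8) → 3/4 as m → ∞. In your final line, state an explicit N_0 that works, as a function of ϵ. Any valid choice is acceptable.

N_0 = 1/ϵ

Let ϵ > 0 be given. For m ≥ 1, |(6m - 2)/(8m + 8) − (3/4)| = |-64|/(8(8m + 8)) = 64/(8(8m + 8)).
Since 8m + 8 ≥ 8m for m ≥ 1, this is ≤ 64/(8·8m) = 1/m.
So |(6m - 2)/(8m + 8) − (3/4)| < ϵ whenever m > 1/ϵ.
Take N_0 = 1/ϵ. If m > N_0 then |(6m - 2)/(8m + 8) − (3/4)| ≤ 1/m < ϵ.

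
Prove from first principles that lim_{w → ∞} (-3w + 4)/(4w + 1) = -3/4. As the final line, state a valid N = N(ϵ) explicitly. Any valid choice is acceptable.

N = (19/16)/ϵ

Suppose ϵ > 0. We seek N > 0 such that w > N implies |(-3w + 4)/(4w + 1) + 3/4| < ϵ.
(-3w + 4)/(4w + 1) + 3/4 = (4(-3w + 4) − (-3)(4w + 1)) / (4(4w + 1)) = 19/(4(4w + 1)).
For w > 0 we have 4w + 1 > 4w, so |(-3w + 4)/(4w + 1) + 3/4| = 19/(4(4w + 1)) < 19/(4·4w) = (19/16)/w.
Thus |(-3w + 4)/(4w + 1) + 3/4| < ϵ whenever w > (19/16)/ϵ.
Take N = (19/16)/ϵ. If w > N then |(-3w + 4)/(4w + 1) + 3/4| < (19/16)/w < ϵ.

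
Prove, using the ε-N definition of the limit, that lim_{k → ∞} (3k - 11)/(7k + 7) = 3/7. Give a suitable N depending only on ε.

Fix ε > 0. For k ≥ 1, |(3k - 11)/(7k + 7) − (3/7)| = |-98|/(7(7k + 7)) = 98/(7(7k + 7)).
Since 7k + 7 ≥ 7k for k ≥ 1, this is ≤ 98/(7·7k) = 2/k.
So |(3k - 11)/(7k + 7) − (3/7)| < ε whenever k > 2/ε.
Take N = 2/ε. If k > N then |(3k - 11)/(7k + 7) − (3/7)| ≤ 2/k < ε.

N = 2/ε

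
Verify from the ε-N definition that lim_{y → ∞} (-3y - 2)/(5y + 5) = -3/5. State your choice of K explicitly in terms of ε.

Suppose ε > 0. We seek K > 0 such that y > K implies |(-3y - 2)/(5y + 5) + 3/5| < ε.
(-3y - 2)/(5y + 5) + 3/5 = (5(-3y - 2) − (-3)(5y + 5)) / (5(5y + 5)) = 5/(5(5y + 5)).
For y > 0 we have 5y + 5 > 5y, so |(-3y - 2)/(5y + 5) + 3/5| = 5/(5(5y + 5)) < 5/(5·5y) = (1/5)/y.
Thus |(-3y - 2)/(5y + 5) + 3/5| < ε whenever y > (1/5)/ε.
Take K = (1/5)/ε. If y > K then |(-3y - 2)/(5y + 5) + 3/5| < (1/5)/y < ε.

K = (1/5)/ε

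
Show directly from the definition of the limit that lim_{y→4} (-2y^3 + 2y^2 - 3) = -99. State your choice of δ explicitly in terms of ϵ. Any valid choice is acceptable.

δ = min(1, ϵ/104)

Let ϵ > 0 be given. We want δ > 0 such that 0 < |y − 4| < δ implies |(-2y^3 + 2y^2 - 3) + 99| < ϵ.
(-2y^3 + 2y^2 - 3) + 99 = -2y^3 + 2y^2 + 96 = (y − 4)(-2y^2 - 6y - 24).
So |(-2y^3 + 2y^2 - 3) + 99| = |y − 4|·|-2y^2 - 6y - 24|.
Require δ ≤ 1. Then |y − 4| < 1 gives |y| < 5, and by the triangle inequality |-2y^2 - 6y - 24| ≤ 2·5^2 + 6·5 + 24 = 104.
Hence |(-2y^3 + 2y^2 - 3) + 99| ≤ 104|y − 4| < ϵ provided |y − 4| < ϵ/104.
Choosing δ = min(1, ϵ/104) ensures both conditions, hence |(-2y^3 + 2y^2 - 3) + 99| < ϵ.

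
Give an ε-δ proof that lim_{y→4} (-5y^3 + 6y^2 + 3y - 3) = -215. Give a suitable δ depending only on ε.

δ = min(1, ε/248)

Let ε > 0 be given. We want δ > 0 such that 0 < |y − 4| < δ implies |(-5y^3 + 6y^2 + 3y - 3) + 215| < ε.
(-5y^3 + 6y^2 + 3y - 3) + 215 = -5y^3 + 6y^2 + 3y + 212 = (y − 4)(-5y^2 - 14y - 53).
So |(-5y^3 + 6y^2 + 3y - 3) + 215| = |y − 4|·|-5y^2 - 14y - 53|.
Assume first that |y − 4| < 1, so |y| < 5. Then |-5y^2 - 14y - 53| ≤ 5·5^2 + 14·5 + 53 = 248.
Hence |(-5y^3 + 6y^2 + 3y - 3) + 215| ≤ 248|y − 4| < ε provided |y − 4| < ε/248.
Choosing δ = min(1, ε/248) ensures both conditions, hence |(-5y^3 + 6y^2 + 3y - 3) + 215| < ε.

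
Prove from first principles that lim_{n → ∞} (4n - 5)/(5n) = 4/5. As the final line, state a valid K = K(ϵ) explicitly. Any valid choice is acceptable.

K = 1/ϵ

Let ϵ > 0. For n ≥ 1, |(4n - 5)/(5n) − (4/5)| = |-25|/(5(5n)) = 25/(5(5n)).
Since 5n ≥ 5n for n ≥ 1, this is ≤ 25/(5·5n) = 1/n.
So |(4n - 5)/(5n) − (4/5)| < ϵ whenever n > 1/ϵ.
Take K = 1/ϵ. If n > K then |(4n - 5)/(5n) − (4/5)| ≤ 1/n < ϵ.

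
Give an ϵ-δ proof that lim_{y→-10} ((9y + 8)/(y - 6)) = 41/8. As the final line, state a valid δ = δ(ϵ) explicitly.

δ = min(8, (64/31)ϵ)

Suppose ϵ > 0. We want δ > 0 with 0 < |y + 10| < δ ⇒ |(9y + 8)/(y - 6) − (41/8)| < ϵ.
Combining over a common denominator, (9y + 8)/(y - 6) − (41/8) = [(9y + 8)·(-16) − (-82)·(y - 6)] / [(-16)·(y - 6)] = -62(y + 10) / ((-16)(y - 6)).
So |(9y + 8)/(y - 6) − (41/8)| = 62|y + 10| / (16·|y − 6|).
Restrict δ ≤ 8. Then |y + 10| < 8 gives |y − 6| = |(y + 10) + (-16)| ≥ 16 − 8 = 8.
Hence |(9y + 8)/(y - 6) − (41/8)| < 62|y + 10|/(16·8) = (31/64)|y + 10|, which is < ϵ once |y + 10| < (64/31)ϵ.
Take δ = min(8, (64/31)ϵ). Then 0 < |y + 10| < δ forces both bounds, so |(9y + 8)/(y - 6) − (41/8)| < ϵ.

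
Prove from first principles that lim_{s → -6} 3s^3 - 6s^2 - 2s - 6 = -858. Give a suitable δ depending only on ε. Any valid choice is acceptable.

δ = min(1, ε/457)

Suppose ε > 0. We want δ > 0 such that 0 < |s + 6| < δ implies |(3s^3 - 6s^2 - 2s - 6) + 858| < ε.
(3s^3 - 6s^2 - 2s - 6) + 858 = 3s^3 - 6s^2 - 2s + 852 = (s + 6)(3s^2 - 24s + 142).
So |(3s^3 - 6s^2 - 2s - 6) + 858| = |s + 6|·|3s^2 - 24s + 142|.
Require δ ≤ 1. Then |s + 6| < 1 gives |s| < 7, and by the triangle inequality |3s^2 - 24s + 142| ≤ 3·7^2 + 24·7 + 142 = 457.
Hence |(3s^3 - 6s^2 - 2s - 6) + 858| ≤ 457|s + 6| < ε provided |s + 6| < ε/457.
Choosing δ = min(1, ε/457) ensures both conditions, hence |(3s^3 - 6s^2 - 2s - 6) + 858| < ε.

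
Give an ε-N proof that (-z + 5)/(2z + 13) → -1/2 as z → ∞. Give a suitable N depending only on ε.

N = (23/4)/ε

Fix ε > 0. We seek N > 0 such that z > N implies |(-z + 5)/(2z + 13) + 1/2| < ε.
(-z + 5)/(2z + 13) + 1/2 = (2(-z + 5) − (-1)(2z + 13)) / (2(2z + 13)) = 23/(2(2z + 13)).
For z > 0 we have 2z + 13 > 2z, so |(-z + 5)/(2z + 13) + 1/2| = 23/(2(2z + 13)) < 23/(2·2z) = (23/4)/z.
Thus |(-z + 5)/(2z + 13) + 1/2| < ε whenever z > (23/4)/ε.
Take N = (23/4)/ε. If z > N then |(-z + 5)/(2z + 13) + 1/2| < (23/4)/z < ε.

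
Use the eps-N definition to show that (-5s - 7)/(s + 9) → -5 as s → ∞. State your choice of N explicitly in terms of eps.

Let eps > 0. We seek N > 0 such that s > N implies |(-5s - 7)/(s + 9) + 5| < eps.
(-5s - 7)/(s + 9) + 5 = ((-5s - 7) − (-5)(s + 9)) / ((s + 9)) = 38/((s + 9)).
For s > 0 we have s + 9 > s, so |(-5s - 7)/(s + 9) + 5| = 38/((s + 9)) < 38/(s) = 38/s.
Thus |(-5s - 7)/(s + 9) + 5| < eps whenever s > 38/eps.
Take N = 38/eps. If s > N then |(-5s - 7)/(s + 9) + 5| < 38/s < eps.

N = 38/eps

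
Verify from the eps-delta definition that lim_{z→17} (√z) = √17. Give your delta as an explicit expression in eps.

delta = min(17, √17·eps)

Fix eps > 0. We want delta > 0 such that 0 < |z − 17| < delta implies |√z − √17| < eps.
Multiplying by the conjugate, |√z − √17| = |z − 17|/(√z + √17).
Restrict delta ≤ 17 so that |z − 17| < 17 forces z > 0, and then √z + √17 > √17.
Hence |√z − √17| < |z − 17|/√17, which is < eps once |z − 17| < √17·eps.
Take delta = min(17, √17·eps). If 0 < |z − 17| < delta then z > 0 and |√z − √17| < |z − 17|/√17 < eps.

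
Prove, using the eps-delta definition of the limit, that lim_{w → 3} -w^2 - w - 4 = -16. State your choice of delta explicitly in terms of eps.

delta = min(1, eps/8)

Let eps > 0 be given. We want delta > 0 such that 0 < |w − 3| < delta implies |(-w^2 - w - 4) + 16| < eps.
(-w^2 - w - 4) + 16 = -w^2 - w + 12 = (w − 3)(-w - 4).
So |(-w^2 - w - 4) + 16| = |w − 3|·|-w - 4|.
Require delta ≤ 1. Then |w − 3| < 1 gives |w| < 4, and by the triangle inequality |-w - 4| ≤ 4 + 4 = 8.
Hence |(-w^2 - w - 4) + 16| ≤ 8|w − 3| < eps provided |w − 3| < eps/8.
Choosing delta = min(1, eps/8) ensures both conditions, hence |(-w^2 - w - 4) + 16| < eps.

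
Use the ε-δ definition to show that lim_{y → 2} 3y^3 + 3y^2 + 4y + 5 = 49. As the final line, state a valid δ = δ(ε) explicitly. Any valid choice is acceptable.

Let ε > 0. We want δ > 0 such that 0 < |y − 2| < δ implies |(3y^3 + 3y^2 + 4y + 5) − 49| < ε.
(3y^3 + 3y^2 + 4y + 5) − 49 = 3y^3 + 3y^2 + 4y - 44 = (y − 2)(3y^2 + 9y + 22).
So |(3y^3 + 3y^2 + 4y + 5) − 49| = |y − 2|·|3y^2 + 9y + 22|.
Assume first that |y − 2| < 2, so |y| < 4. Then |3y^2 + 9y + 22| ≤ 3·4^2 + 9·4 + 22 = 106.
Hence |(3y^3 + 3y^2 + 4y + 5) − 49| ≤ 106|y − 2| < ε provided |y − 2| < ε/106.
Take δ = min(2, ε/106). Then 0 < |y − 2| < δ gives both |y − 2| < 2 and |y − 2| < ε/106, so |(3y^3 + 3y^2 + 4y + 5) − 49| < ε.

δ = min(2, ε/106)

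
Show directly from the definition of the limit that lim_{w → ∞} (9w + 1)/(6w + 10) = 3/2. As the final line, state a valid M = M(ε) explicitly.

Fix ε > 0. We seek M > 0 such that w > M implies |(9w + 1)/(6w + 10) − (3/2)| < ε.
(9w + 1)/(6w + 10) − (3/2) = (6(9w + 1) − 9(6w + 10)) / (6(6w + 10)) = -84/(6(6w + 10)).
For w > 0 we have 6w + 10 > 6w, so |(9w + 1)/(6w + 10) − (3/2)| = 84/(6(6w + 10)) < 84/(6·6w) = (7/3)/w.
Thus |(9w + 1)/(6w + 10) − (3/2)| < ε whenever w > (7/3)/ε.
Take M = (7/3)/ε. If w > M then |(9w + 1)/(6w + 10) − (3/2)| < (7/3)/w < ε.

M = (7/3)/ε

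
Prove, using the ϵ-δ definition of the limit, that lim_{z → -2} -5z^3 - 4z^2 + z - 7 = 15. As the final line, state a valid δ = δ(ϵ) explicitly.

Let ϵ > 0 be given. We want δ > 0 such that 0 < |z + 2| < δ implies |(-5z^3 - 4z^2 + z - 7) − 15| < ϵ.
(-5z^3 - 4z^2 + z - 7) − 15 = -5z^3 - 4z^2 + z - 22 = (z + 2)(-5z^2 + 6z - 11).
So |(-5z^3 - 4z^2 + z - 7) − 15| = |z + 2|·|-5z^2 + 6z - 11|.
Require δ ≤ 1. Then |z + 2| < 1 gives |z| < 3, and by the triangle inequality |-5z^2 + 6z - 11| ≤ 5·3^2 + 6·3 + 11 = 74.
Hence |(-5z^3 - 4z^2 + z - 7) − 15| ≤ 74|z + 2| < ϵ provided |z + 2| < ϵ/74.
Choosing δ = min(1, ϵ/74) ensures both conditions, hence |(-5z^3 - 4z^2 + z - 7) − 15| < ϵ.

δ = min(1, ϵ/74)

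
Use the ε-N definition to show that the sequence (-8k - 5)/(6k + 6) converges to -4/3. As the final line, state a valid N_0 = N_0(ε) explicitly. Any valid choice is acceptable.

N_0 = (1/2)/ε

Suppose ε > 0. For k ≥ 1, |(-8k - 5)/(6k + 6) + 4/3| = |18|/(6(6k + 6)) = 18/(6(6k + 6)).
Since 6k + 6 ≥ 6k for k ≥ 1, this is ≤ 18/(6·6k) = (1/2)/k.
So |(-8k - 5)/(6k + 6) + 4/3| < ε whenever k > (1/2)/ε.
Take N_0 = (1/2)/ε. If k > N_0 then |(-8k - 5)/(6k + 6) + 4/3| ≤ (1/2)/k < ε.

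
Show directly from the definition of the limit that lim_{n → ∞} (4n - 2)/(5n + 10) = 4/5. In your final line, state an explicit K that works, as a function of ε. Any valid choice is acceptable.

K = 2/ε

Let ε > 0. For n ≥ 1, |(4n - 2)/(5n + 10) − (4/5)| = |-50|/(5(5n + 10)) = 50/(5(5n + 10)).
Since 5n + 10 ≥ 5n for n ≥ 1, this is ≤ 50/(5·5n) = 2/n.
So |(4n - 2)/(5n + 10) − (4/5)| < ε whenever n > 2/ε.
Take K = 2/ε. If n > K then |(4n - 2)/(5n + 10) − (4/5)| ≤ 2/n < ε.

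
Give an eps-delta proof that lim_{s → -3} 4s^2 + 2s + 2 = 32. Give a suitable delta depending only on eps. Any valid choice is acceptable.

delta = min(1, eps/26)

Suppose eps > 0. We want delta > 0 such that 0 < |s + 3| < delta implies |(4s^2 + 2s + 2) − 32| < eps.
(4s^2 + 2s + 2) − 32 = 4s^2 + 2s - 30 = (s + 3)(4s - 10).
So |(4s^2 + 2s + 2) − 32| = |s + 3|·|4s - 10|.
Require delta ≤ 1. Then |s + 3| < 1 gives |s| < 4, and by the triangle inequality |4s - 10| ≤ 4·4 + 10 = 26.
Hence |(4s^2 + 2s + 2) − 32| ≤ 26|s + 3| < eps provided |s + 3| < eps/26.
Take delta = min(1, eps/26). Then 0 < |s + 3| < delta gives both |s + 3| < 1 and |s + 3| < eps/26, so |(4s^2 + 2s + 2) − 32| < eps.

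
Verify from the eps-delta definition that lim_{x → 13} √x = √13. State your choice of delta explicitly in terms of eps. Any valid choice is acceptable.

delta = min(13, √13·eps)

Let eps > 0. We want delta > 0 such that 0 < |x − 13| < delta implies |√x − √13| < eps.
Rationalise: √x − √13 = (x − 13)/(√x + √13), so |√x − √13| = |x − 13|/(√x + √13).
Restrict delta ≤ 13 so that |x − 13| < 13 forces x > 0, and then √x + √13 > √13.
Hence |√x − √13| < |x − 13|/√13, which is < eps once |x − 13| < √13·eps.
Take delta = min(13, √13·eps). If 0 < |x − 13| < delta then x > 0 and |√x − √13| < |x − 13|/√13 < eps.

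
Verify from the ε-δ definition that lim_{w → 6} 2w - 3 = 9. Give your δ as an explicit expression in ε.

Let ε > 0 be given. We need δ > 0 so that 0 < |w − 6| < δ implies |(2w - 3) − 9| < ε.
|(2w - 3) − 9| = |2w - 12| = 2|w − 6|.
Thus it suffices that |w − 6| < ε/2.
Take δ = ε/2. If 0 < |w − 6| < δ then |(2w - 3) − 9| = 2|w − 6| < 2·(ε/2) = ε.

δ = ε/2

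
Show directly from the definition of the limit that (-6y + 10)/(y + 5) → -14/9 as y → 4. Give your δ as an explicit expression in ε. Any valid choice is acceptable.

Fix ε > 0. We want δ > 0 with 0 < |y − 4| < δ ⇒ |(-6y + 10)/(y + 5) + 14/9| < ε.
Combining over a common denominator, (-6y + 10)/(y + 5) + 14/9 = [(-6y + 10)·9 − (-14)·(y + 5)] / [9·(y + 5)] = -40(y − 4) / (9(y + 5)).
So |(-6y + 10)/(y + 5) + 14/9| = 40|y − 4| / (9·|y + 5|).
Require δ ≤ 9/2, so |y + 5| ≥ |9| − |y − 4| > 9 − 9/2 = 9/2.
Hence |(-6y + 10)/(y + 5) + 14/9| < 40|y − 4|/(9·(9/2)) = (80/81)|y − 4|, which is < ε once |y − 4| < (81/80)ε.
Take δ = min(9/2, (81/80)ε). Then 0 < |y − 4| < δ forces both bounds, so |(-6y + 10)/(y + 5) + 14/9| < ε.

δ = min(9/2, (81/80)ε)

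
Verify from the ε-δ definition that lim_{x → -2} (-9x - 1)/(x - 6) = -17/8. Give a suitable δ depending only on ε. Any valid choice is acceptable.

δ = min(4, (32/55)ε)

Let ε > 0 be given. We want δ > 0 with 0 < |x + 2| < δ ⇒ |(-9x - 1)/(x - 6) + 17/8| < ε.
Combining over a common denominator, (-9x - 1)/(x - 6) + 17/8 = [(-9x - 1)·(-8) − 17·(x - 6)] / [(-8)·(x - 6)] = 55(x + 2) / ((-8)(x - 6)).
So |(-9x - 1)/(x - 6) + 17/8| = 55|x + 2| / (8·|x − 6|).
Require δ ≤ 4, so |x − 6| ≥ |-8| − |x + 2| > 8 − 4 = 4.
Hence |(-9x - 1)/(x - 6) + 17/8| < 55|x + 2|/(8·4) = (55/32)|x + 2|, which is < ε once |x + 2| < (32/55)ε.
Take δ = min(4, (32/55)ε). Then 0 < |x + 2| < δ forces both bounds, so |(-9x - 1)/(x - 6) + 17/8| < ε.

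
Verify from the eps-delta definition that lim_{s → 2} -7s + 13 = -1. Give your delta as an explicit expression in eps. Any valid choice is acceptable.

delta = eps/7

Fix eps > 0. We need delta > 0 so that 0 < |s − 2| < delta implies |(-7s + 13) + 1| < eps.
|(-7s + 13) + 1| = |-7s + 14| = 7|s − 2|.
Thus it suffices that |s − 2| < eps/7.
Take delta = eps/7. If 0 < |s − 2| < delta then |(-7s + 13) + 1| = 7|s − 2| < 7·(eps/7) = eps.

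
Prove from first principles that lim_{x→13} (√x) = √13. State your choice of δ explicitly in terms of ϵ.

Fix ϵ > 0. We want δ > 0 such that 0 < |x − 13| < δ implies |√x − √13| < ϵ.
Multiplying by the conjugate, |√x − √13| = |x − 13|/(√x + √13).
Restrict δ ≤ 13 so that |x − 13| < 13 forces x > 0, and then √x + √13 > √13.
Hence |√x − √13| < |x − 13|/√13, which is < ϵ once |x − 13| < √13·ϵ.
Take δ = min(13, √13·ϵ). If 0 < |x − 13| < δ then x > 0 and |√x − √13| < |x − 13|/√13 < ϵ.

δ = min(13, √13·ϵ)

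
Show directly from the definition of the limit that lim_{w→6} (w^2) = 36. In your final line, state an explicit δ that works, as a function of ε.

Fix ε > 0. We seek δ > 0 with 0 < |w − 6| < δ ⇒ |w^2 − 36| < ε.
Factor: w^2 − 36 = (w − 6)(w + 6), so |w^2 − 36| = |w − 6|·|w + 6|.
Impose δ ≤ 1 so that |w| < 7; then |w + 6| ≤ 13.
Hence |w^2 − 36| ≤ 13|w − 6|, which is < ε once |w − 6| < ε/13.
Take δ = min(1, ε/13). If 0 < |w − 6| < δ then both bounds hold and |w^2 − 36| ≤ 13|w − 6| < 13·(ε/13) = ε.

δ = min(1, ε/13)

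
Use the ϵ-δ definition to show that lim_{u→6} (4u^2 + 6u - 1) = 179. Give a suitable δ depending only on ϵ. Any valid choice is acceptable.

Fix ϵ > 0. We want δ > 0 such that 0 < |u − 6| < δ implies |(4u^2 + 6u - 1) − 179| < ϵ.
(4u^2 + 6u - 1) − 179 = 4u^2 + 6u - 180 = (u − 6)(4u + 30).
So |(4u^2 + 6u - 1) − 179| = |u − 6|·|4u + 30|.
Assume first that |u − 6| < 2, so |u| < 8. Then |4u + 30| ≤ 4·8 + 30 = 62.
Hence |(4u^2 + 6u - 1) − 179| ≤ 62|u − 6| < ϵ provided |u − 6| < ϵ/62.
Take δ = min(2, ϵ/62). Then 0 < |u − 6| < δ gives both |u − 6| < 2 and |u − 6| < ϵ/62, so |(4u^2 + 6u - 1) − 179| < ϵ.

δ = min(2, ϵ/62)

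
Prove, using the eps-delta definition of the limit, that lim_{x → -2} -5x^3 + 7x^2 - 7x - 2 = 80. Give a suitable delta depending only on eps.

Fix eps > 0. We want delta > 0 such that 0 < |x + 2| < delta implies |(-5x^3 + 7x^2 - 7x - 2) − 80| < eps.
(-5x^3 + 7x^2 - 7x - 2) − 80 = -5x^3 + 7x^2 - 7x - 82 = (x + 2)(-5x^2 + 17x - 41).
So |(-5x^3 + 7x^2 - 7x - 2) − 80| = |x + 2|·|-5x^2 + 17x - 41|.
Require delta ≤ 1. Then |x + 2| < 1 gives |x| < 3, and by the triangle inequality |-5x^2 + 17x - 41| ≤ 5·3^2 + 17·3 + 41 = 137.
Hence |(-5x^3 + 7x^2 - 7x - 2) − 80| ≤ 137|x + 2| < eps provided |x + 2| < eps/137.
Take delta = min(1, eps/137). Then 0 < |x + 2| < delta gives both |x + 2| < 1 and |x + 2| < eps/137, so |(-5x^3 + 7x^2 - 7x - 2) − 80| < eps.

delta = min(1, eps/137)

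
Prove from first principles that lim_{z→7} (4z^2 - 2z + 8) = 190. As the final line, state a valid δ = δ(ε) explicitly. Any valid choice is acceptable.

δ = min(1, ε/58)

Let ε > 0. We want δ > 0 such that 0 < |z − 7| < δ implies |(4z^2 - 2z + 8) − 190| < ε.
(4z^2 - 2z + 8) − 190 = 4z^2 - 2z - 182 = (z − 7)(4z + 26).
So |(4z^2 - 2z + 8) − 190| = |z − 7|·|4z + 26|.
Assume first that |z − 7| < 1, so |z| < 8. Then |4z + 26| ≤ 4·8 + 26 = 58.
Hence |(4z^2 - 2z + 8) − 190| ≤ 58|z − 7| < ε provided |z − 7| < ε/58.
Take δ = min(1, ε/58). Then 0 < |z − 7| < δ gives both |z − 7| < 1 and |z − 7| < ε/58, so |(4z^2 - 2z + 8) − 190| < ε.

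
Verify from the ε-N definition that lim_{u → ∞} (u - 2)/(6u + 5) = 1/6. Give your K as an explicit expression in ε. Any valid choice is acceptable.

Suppose ε > 0. We seek K > 0 such that u > K implies |(u - 2)/(6u + 5) − (1/6)| < ε.
(u - 2)/(6u + 5) − (1/6) = (6(u - 2) − (6u + 5)) / (6(6u + 5)) = -17/(6(6u + 5)).
For u > 0 we have 6u + 5 > 6u, so |(u - 2)/(6u + 5) − (1/6)| = 17/(6(6u + 5)) < 17/(6·6u) = (17/36)/u.
Thus |(u - 2)/(6u + 5) − (1/6)| < ε whenever u > (17/36)/ε.
Take K = (17/36)/ε. If u > K then |(u - 2)/(6u + 5) − (1/6)| < (17/36)/u < ε.

K = (17/36)/ε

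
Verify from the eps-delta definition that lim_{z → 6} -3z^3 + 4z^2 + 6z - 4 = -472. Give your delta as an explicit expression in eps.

Let eps > 0. We want delta > 0 such that 0 < |z − 6| < delta implies |(-3z^3 + 4z^2 + 6z - 4) + 472| < eps.
(-3z^3 + 4z^2 + 6z - 4) + 472 = -3z^3 + 4z^2 + 6z + 468 = (z − 6)(-3z^2 - 14z - 78).
So |(-3z^3 + 4z^2 + 6z - 4) + 472| = |z − 6|·|-3z^2 - 14z - 78|.
Assume first that |z − 6| < 1, so |z| < 7. Then |-3z^2 - 14z - 78| ≤ 3·7^2 + 14·7 + 78 = 323.
Hence |(-3z^3 + 4z^2 + 6z - 4) + 472| ≤ 323|z − 6| < eps provided |z − 6| < eps/323.
Take delta = min(1, eps/323). Then 0 < |z − 6| < delta gives both |z − 6| < 1 and |z − 6| < eps/323, so |(-3z^3 + 4z^2 + 6z - 4) + 472| < eps.

delta = min(1, eps/323)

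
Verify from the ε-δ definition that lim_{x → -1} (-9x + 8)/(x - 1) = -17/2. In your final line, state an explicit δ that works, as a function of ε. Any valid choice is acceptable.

Let ε > 0 be given. We want δ > 0 with 0 < |x + 1| < δ ⇒ |(-9x + 8)/(x - 1) + 17/2| < ε.
Combining over a common denominator, (-9x + 8)/(x - 1) + 17/2 = [(-9x + 8)·(-2) − 17·(x - 1)] / [(-2)·(x - 1)] = 1(x + 1) / ((-2)(x - 1)).
So |(-9x + 8)/(x - 1) + 17/2| = |x + 1| / (2·|x − 1|).
Restrict δ ≤ 1. Then |x + 1| < 1 gives |x − 1| = |(x + 1) + (-2)| ≥ 2 − 1 = 1.
Hence |(-9x + 8)/(x - 1) + 17/2| < |x + 1|/(2·1) = (1/2)|x + 1|, which is < ε once |x + 1| < 2ε.
Take δ = min(1, 2ε). Then 0 < |x + 1| < δ forces both bounds, so |(-9x + 8)/(x - 1) + 17/2| < ε.

δ = min(1, 2ε)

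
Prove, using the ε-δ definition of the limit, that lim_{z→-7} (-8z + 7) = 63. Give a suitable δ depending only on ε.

δ = ε/8

Fix ε > 0. We need δ > 0 so that 0 < |z + 7| < δ implies |(-8z + 7) − 63| < ε.
|(-8z + 7) − 63| = |-8z - 56| = 8|z + 7|.
Thus it suffices that |z + 7| < ε/8.
Take δ = ε/8. If 0 < |z + 7| < δ then |(-8z + 7) − 63| = 8|z + 7| < 8·(ε/8) = ε.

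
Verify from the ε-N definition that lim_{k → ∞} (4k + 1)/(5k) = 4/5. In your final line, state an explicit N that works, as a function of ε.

N = (1/5)/ε

Let ε > 0. For k ≥ 1, |(4k + 1)/(5k) − (4/5)| = |5|/(5(5k)) = 5/(5(5k)).
Since 5k ≥ 5k for k ≥ 1, this is ≤ 5/(5·5k) = (1/5)/k.
So |(4k + 1)/(5k) − (4/5)| < ε whenever k > (1/5)/ε.
Take N = (1/5)/ε. If k > N then |(4k + 1)/(5k) − (4/5)| ≤ (1/5)/k < ε.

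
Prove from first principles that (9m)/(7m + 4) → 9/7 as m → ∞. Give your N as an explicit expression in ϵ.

N = (36/49)/ϵ

Fix ϵ > 0. For m ≥ 1, |(9m)/(7m + 4) − (9/7)| = |-36|/(7(7m + 4)) = 36/(7(7m + 4)).
Since 7m + 4 ≥ 7m for m ≥ 1, this is ≤ 36/(7·7m) = (36/49)/m.
So |(9m)/(7m + 4) − (9/7)| < ϵ whenever m > (36/49)/ϵ.
Take N = (36/49)/ϵ. If m > N then |(9m)/(7m + 4) − (9/7)| ≤ (36/49)/m < ϵ.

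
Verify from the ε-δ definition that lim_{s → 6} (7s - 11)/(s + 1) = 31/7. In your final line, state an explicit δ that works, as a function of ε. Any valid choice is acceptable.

Let ε > 0 be given. We want δ > 0 with 0 < |s − 6| < δ ⇒ |(7s - 11)/(s + 1) − (31/7)| < ε.
Combining over a common denominator, (7s - 11)/(s + 1) − (31/7) = [(7s - 11)·7 − 31·(s + 1)] / [7·(s + 1)] = 18(s − 6) / (7(s + 1)).
So |(7s - 11)/(s + 1) − (31/7)| = 18|s − 6| / (7·|s + 1|).
Restrict δ ≤ 7/2. Then |s − 6| < 7/2 gives |s + 1| = |(s − 6) + 7| ≥ 7 − 7/2 = 7/2.
Hence |(7s - 11)/(s + 1) − (31/7)| < 18|s − 6|/(7·(7/2)) = (36/49)|s − 6|, which is < ε once |s − 6| < (49/36)ε.
Take δ = min(7/2, (49/36)ε). Then 0 < |s − 6| < δ forces both bounds, so |(7s - 11)/(s + 1) − (31/7)| < ε.

δ = min(7/2, (49/36)ε)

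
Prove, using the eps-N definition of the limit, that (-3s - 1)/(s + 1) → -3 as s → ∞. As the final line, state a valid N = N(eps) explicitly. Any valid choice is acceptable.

Fix eps > 0. We seek N > 0 such that s > N implies |(-3s - 1)/(s + 1) + 3| < eps.
(-3s - 1)/(s + 1) + 3 = ((-3s - 1) − (-3)(s + 1)) / ((s + 1)) = 2/((s + 1)).
For s > 0 we have s + 1 > s, so |(-3s - 1)/(s + 1) + 3| = 2/((s + 1)) < 2/(s) = 2/s.
Thus |(-3s - 1)/(s + 1) + 3| < eps whenever s > 2/eps.
Take N = 2/eps. If s > N then |(-3s - 1)/(s + 1) + 3| < 2/s < eps.

N = 2/eps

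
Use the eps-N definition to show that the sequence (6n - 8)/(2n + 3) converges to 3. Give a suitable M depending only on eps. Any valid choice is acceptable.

M = (17/2)/eps

Suppose eps > 0. For n ≥ 1, |(6n - 8)/(2n + 3) − 3| = |-34|/(2(2n + 3)) = 34/(2(2n + 3)).
Since 2n + 3 ≥ 2n for n ≥ 1, this is ≤ 34/(2·2n) = (17/2)/n.
So |(6n - 8)/(2n + 3) − 3| < eps whenever n > (17/2)/eps.
Take M = (17/2)/eps. If n > M then |(6n - 8)/(2n + 3) − 3| ≤ (17/2)/n < eps.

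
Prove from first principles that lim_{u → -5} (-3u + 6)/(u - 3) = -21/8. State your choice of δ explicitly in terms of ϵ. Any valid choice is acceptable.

Suppose ϵ > 0. We want δ > 0 with 0 < |u + 5| < δ ⇒ |(-3u + 6)/(u - 3) + 21/8| < ϵ.
Combining over a common denominator, (-3u + 6)/(u - 3) + 21/8 = [(-3u + 6)·(-8) − 21·(u - 3)] / [(-8)·(u - 3)] = 3(u + 5) / ((-8)(u - 3)).
So |(-3u + 6)/(u - 3) + 21/8| = 3|u + 5| / (8·|u − 3|).
Restrict δ ≤ 4. Then |u + 5| < 4 gives |u − 3| = |(u + 5) + (-8)| ≥ 8 − 4 = 4.
Hence |(-3u + 6)/(u - 3) + 21/8| < 3|u + 5|/(8·4) = (3/32)|u + 5|, which is < ϵ once |u + 5| < (32/3)ϵ.
Take δ = min(4, (32/3)ϵ). Then 0 < |u + 5| < δ forces both bounds, so |(-3u + 6)/(u - 3) + 21/8| < ϵ.

δ = min(4, (32/3)ϵ)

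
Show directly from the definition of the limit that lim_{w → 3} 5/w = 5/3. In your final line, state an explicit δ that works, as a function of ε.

Let ε > 0 be given. We seek δ > 0 such that 0 < |w − 3| < δ implies |5/w − (5/3)| < ε.
|5/w − (5/3)| = 5·|3 − w|/(3·|w|) = 5|w − 3|/(3|w|).
Restrict δ ≤ 3/2. Then |w − 3| < 3/2 gives |w| > 3/2, so 3|w| > 9/2.
Then |5/w − (5/3)| < 5|w − 3|/(9/2), which is < ε when |w − 3| < (9/10)ε.
Take δ = min(3/2, (9/10)ε). Then 0 < |w − 3| < δ gives both |w − 3| < 3/2 and |w − 3| < (9/10)ε, so |5/w − (5/3)| < ε.

δ = min(3/2, (9/10)ε)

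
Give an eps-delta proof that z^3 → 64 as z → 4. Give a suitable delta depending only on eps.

delta = min(2, eps/76)

Let eps > 0 be given. We seek delta > 0 with 0 < |z − 4| < delta ⇒ |z^3 − 64| < eps.
Factor: z^3 − 64 = (z − 4)(z^2 + 4z + 16), so |z^3 − 64| = |z − 4|·|z^2 + 4z + 16|.
Restrict delta ≤ 2. Then |z − 4| < 2 gives |z| < 6, so by the triangle inequality |z^2 + 4z + 16| ≤ 6^2 + 4·6 + 16 = 76.
Hence |z^3 − 64| ≤ 76|z − 4|, which is < eps once |z − 4| < eps/76.
Take delta = min(2, eps/76). If 0 < |z − 4| < delta then both bounds hold and |z^3 − 64| ≤ 76|z − 4| < 76·(eps/76) = eps.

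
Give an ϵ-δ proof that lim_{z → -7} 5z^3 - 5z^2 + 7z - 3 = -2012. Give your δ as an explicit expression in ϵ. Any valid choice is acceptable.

Suppose ϵ > 0. We want δ > 0 such that 0 < |z + 7| < δ implies |(5z^3 - 5z^2 + 7z - 3) + 2012| < ϵ.
(5z^3 - 5z^2 + 7z - 3) + 2012 = 5z^3 - 5z^2 + 7z + 2009 = (z + 7)(5z^2 - 40z + 287).
So |(5z^3 - 5z^2 + 7z - 3) + 2012| = |z + 7|·|5z^2 - 40z + 287|.
Require δ ≤ 1. Then |z + 7| < 1 gives |z| < 8, and by the triangle inequality |5z^2 - 40z + 287| ≤ 5·8^2 + 40·8 + 287 = 927.
Hence |(5z^3 - 5z^2 + 7z - 3) + 2012| ≤ 927|z + 7| < ϵ provided |z + 7| < ϵ/927.
Choosing δ = min(1, ϵ/927) ensures both conditions, hence |(5z^3 - 5z^2 + 7z - 3) + 2012| < ϵ.

δ = min(1, ϵ/927)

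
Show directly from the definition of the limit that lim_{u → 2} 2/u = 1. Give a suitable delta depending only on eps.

delta = min(1, eps)

Suppose eps > 0. We seek delta > 0 such that 0 < |u − 2| < delta implies |2/u − 1| < eps.
|2/u − 1| = 2·|2 − u|/(2·|u|) = 2|u − 2|/(2|u|).
Restrict delta ≤ 1. Then |u − 2| < 1 gives |u| > 1, so 2|u| > 2.
Then |2/u − 1| < 2|u − 2|/2, which is < eps when |u − 2| < eps.
Take delta = min(1, eps). Then 0 < |u − 2| < delta gives both |u − 2| < 1 and |u − 2| < eps, so |2/u − 1| < eps.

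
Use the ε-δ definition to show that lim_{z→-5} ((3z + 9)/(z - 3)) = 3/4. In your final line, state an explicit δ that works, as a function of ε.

Suppose ε > 0. We want δ > 0 with 0 < |z + 5| < δ ⇒ |(3z + 9)/(z - 3) − (3/4)| < ε.
Combining over a common denominator, (3z + 9)/(z - 3) − (3/4) = [(3z + 9)·(-8) − (-6)·(z - 3)] / [(-8)·(z - 3)] = -18(z + 5) / ((-8)(z - 3)).
So |(3z + 9)/(z - 3) − (3/4)| = 18|z + 5| / (8·|z − 3|).
Require δ ≤ 4, so |z − 3| ≥ |-8| − |z + 5| > 8 − 4 = 4.
Hence |(3z + 9)/(z - 3) − (3/4)| < 18|z + 5|/(8·4) = (9/16)|z + 5|, which is < ε once |z + 5| < (16/9)ε.
Take δ = min(4, (16/9)ε). Then 0 < |z + 5| < δ forces both bounds, so |(3z + 9)/(z - 3) − (3/4)| < ε.

δ = min(4, (16/9)ε)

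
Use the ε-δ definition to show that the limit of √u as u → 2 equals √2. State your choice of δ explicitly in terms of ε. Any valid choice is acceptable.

Let ε > 0 be given. We want δ > 0 such that 0 < |u − 2| < δ implies |√u − √2| < ε.
Multiplying by the conjugate, |√u − √2| = |u − 2|/(√u + √2).
Restrict δ ≤ 2 so that |u − 2| < 2 forces u > 0, and then √u + √2 > √2.
Hence |√u − √2| < |u − 2|/√2, which is < ε once |u − 2| < √2·ε.
Take δ = min(2, √2·ε). If 0 < |u − 2| < δ then u > 0 and |√u − √2| < |u − 2|/√2 < ε.

δ = min(2, √2·ε)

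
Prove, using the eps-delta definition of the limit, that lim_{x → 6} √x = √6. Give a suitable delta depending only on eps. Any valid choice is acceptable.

delta = min(6, √6·eps)

Fix eps > 0. We want delta > 0 such that 0 < |x − 6| < delta implies |√x − √6| < eps.
Rationalise: √x − √6 = (x − 6)/(√x + √6), so |√x − √6| = |x − 6|/(√x + √6).
Restrict delta ≤ 6 so that |x − 6| < 6 forces x > 0, and then √x + √6 > √6.
Hence |√x − √6| < |x − 6|/√6, which is < eps once |x − 6| < √6·eps.
Take delta = min(6, √6·eps). If 0 < |x − 6| < delta then x > 0 and |√x − √6| < |x − 6|/√6 < eps.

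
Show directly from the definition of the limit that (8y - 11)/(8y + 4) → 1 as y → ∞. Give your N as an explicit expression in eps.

Let eps > 0 be given. We seek N > 0 such that y > N implies |(8y - 11)/(8y + 4) − 1| < eps.
(8y - 11)/(8y + 4) − 1 = (8(8y - 11) − 8(8y + 4)) / (8(8y + 4)) = -120/(8(8y + 4)).
For y > 0 we have 8y + 4 > 8y, so |(8y - 11)/(8y + 4) − 1| = 120/(8(8y + 4)) < 120/(8·8y) = (15/8)/y.
Thus |(8y - 11)/(8y + 4) − 1| < eps whenever y > (15/8)/eps.
Take N = (15/8)/eps. If y > N then |(8y - 11)/(8y + 4) − 1| < (15/8)/y < eps.

N = (15/8)/eps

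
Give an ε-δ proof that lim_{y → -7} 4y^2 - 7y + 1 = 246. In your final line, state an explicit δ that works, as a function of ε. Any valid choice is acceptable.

δ = min(1, ε/67)

Let ε > 0 be given. We want δ > 0 such that 0 < |y + 7| < δ implies |(4y^2 - 7y + 1) − 246| < ε.
(4y^2 - 7y + 1) − 246 = 4y^2 - 7y - 245 = (y + 7)(4y - 35).
So |(4y^2 - 7y + 1) − 246| = |y + 7|·|4y - 35|.
Require δ ≤ 1. Then |y + 7| < 1 gives |y| < 8, and by the triangle inequality |4y - 35| ≤ 4·8 + 35 = 67.
Hence |(4y^2 - 7y + 1) − 246| ≤ 67|y + 7| < ε provided |y + 7| < ε/67.
Choosing δ = min(1, ε/67) ensures both conditions, hence |(4y^2 - 7y + 1) − 246| < ε.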